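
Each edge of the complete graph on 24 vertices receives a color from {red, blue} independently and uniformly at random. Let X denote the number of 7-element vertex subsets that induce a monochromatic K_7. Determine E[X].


Let X = Σ_S X_S over the C(24, 7) = 346104 subsets S of size 7, where X_S = 1 if the K_7 on S is monochromatic.
For a fixed S, the K_7 on S has C(7, 2) = 21 edges. P[all 21 edges red] = (1/2)^21, and likewise for blue, so P[monochromatic] = 2·(1/2)^21 = 2^{1 − 21} = 1/1048576.
By linearity of expectation: E[X] = C(24, 7) · 2^{1 − 21} = 346104 · 1/1048576 = 43263/131072.
Numerically: E[X] ≈ 0.330070.

E[X] = C(24,7)·2^(1−C(7,2)) = 43263/131072 ≈ 0.330070.


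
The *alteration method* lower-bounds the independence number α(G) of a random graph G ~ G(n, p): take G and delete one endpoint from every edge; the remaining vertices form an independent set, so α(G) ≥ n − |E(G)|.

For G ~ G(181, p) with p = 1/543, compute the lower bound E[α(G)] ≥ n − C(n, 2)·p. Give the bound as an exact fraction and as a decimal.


E[|E(G)|] = C(181, 2)·p = 16290 · (1/543) = 30.
E[α(G)] ≥ n − E[|E(G)|] = 181 − 30 = 151.
Numerically: ≈ 151.000000.
(This is only a lower bound; the true E[α(G)] may be larger.)

E[α(G)] ≥ 151 ≈ 151.000000.


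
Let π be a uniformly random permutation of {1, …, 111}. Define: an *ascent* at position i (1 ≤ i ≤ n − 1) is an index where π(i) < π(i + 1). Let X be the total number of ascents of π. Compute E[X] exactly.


Write X = Σ X_I over i = 1, …, 110, with X_I the indicator of one ascent.
There are 110 indicators.
For each fixed i, the pair (π(i), π(i+1)) is a uniformly random ordered pair of distinct values from {1, …, 111}; by symmetry P[π(i) < π(i+1)] = 1/2.
By linearity: E[X] = 110 · (1/2) = (111 − 1) · (1/2) = 55 ≈ 55.000.

E[X] = 55 = 55.000.


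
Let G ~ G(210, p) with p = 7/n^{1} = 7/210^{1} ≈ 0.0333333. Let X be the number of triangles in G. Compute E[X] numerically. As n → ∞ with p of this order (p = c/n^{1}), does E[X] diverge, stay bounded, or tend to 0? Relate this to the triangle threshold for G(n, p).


Number of potential triangles: C(210, 3) = 1521520.
Each occurs with probability p³ ≈ (0.0333333)³ ≈ 3.70370370e-05.
By linearity: E[X] = C(210, 3)·p³ ≈ 1521520 · 3.70370370e-05 ≈ 56.352593.
Here α = 1, so p = 7/n is exactly at the triangle threshold p ~ 1/n. Asymptotically E[X] → c³/6 = 7³/6 = 343/6 ≈ 57.166667, a bounded constant. In this regime the triangle count is asymptotically Poisson(c³/6).

E[X] ≈ 56.352593; in regime p = Θ(1/n^{1}) E[X] stays bounded (at the triangle threshold p ~ 1/n).


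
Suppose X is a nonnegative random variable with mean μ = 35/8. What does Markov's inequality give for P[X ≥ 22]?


μ = E[X] = 35/8, a = 22.
Markov: P[X ≥ 22] ≤ μ/a = (35/8)/22 = 35/176.
Numerically: ≈ 0.19886.
(Since a = 22 > μ = 4.37500, the bound 35/176 is < 1 and informative.)

P[X ≥ 22] ≤ 35/176 ≈ 0.19886.


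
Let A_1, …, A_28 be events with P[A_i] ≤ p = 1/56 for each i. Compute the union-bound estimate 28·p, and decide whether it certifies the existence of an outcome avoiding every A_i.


Union bound: P[∪_{i=1}^{28} A_i] ≤ Σ_i P[A_i] ≤ 28·p = 28·(1/56) = 1/2.
Numerically: 1/2 ≈ 0.500000.
Is 1/2 < 1? YES.
Since P[∪ A_i] ≤ 1/2 < 1, the complement has P[∩ A_i^c] ≥ 1 − 1/2 = 1/2 > 0, so some outcome avoids every A_i.

28·p = 1/2 ≈ 0.500000; existence CERTIFIED by the union bound.


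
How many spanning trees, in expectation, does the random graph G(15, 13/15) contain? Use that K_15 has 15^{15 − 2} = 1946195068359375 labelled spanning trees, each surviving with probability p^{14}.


K_15 has 15^{15 − 2} = 1946195068359375 labelled spanning trees.
For each such spanning tree H, let X_H = 1 if all 14 edges of H are present in G. Then P[X_H = 1] = p^{14} = (13/15)^{14} = 3937376385699289/29192926025390625.
By linearity: E[X] = Σ_H E[X_H] = 1946195068359375 · p^{14} = 1946195068359375 · 3937376385699289/29192926025390625 = 3937376385699289/15.
Numerically: E[X] ≈ 2.6249e+14.

E[X] = 1946195068359375 · (13/15)^{14} = 3937376385699289/15 ≈ 2.6249e+14.


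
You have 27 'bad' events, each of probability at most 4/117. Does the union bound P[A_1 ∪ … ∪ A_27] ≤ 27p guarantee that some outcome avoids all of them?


Union bound: P[∪_{i=1}^{27} A_i] ≤ Σ_i P[A_i] ≤ 27·p = 27·(4/117) = 12/13.
Numerically: 12/13 ≈ 0.923077.
Is 12/13 < 1? YES.
Since P[∪ A_i] ≤ 12/13 < 1, the complement has P[∩ A_i^c] ≥ 1 − 12/13 = 1/13 > 0, so some outcome avoids every A_i.

27·p = 12/13 ≈ 0.923077; existence CERTIFIED by the union bound.


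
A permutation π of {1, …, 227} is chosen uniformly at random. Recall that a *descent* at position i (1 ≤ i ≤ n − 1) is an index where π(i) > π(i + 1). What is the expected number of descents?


Write X = Σ X_I over i = 1, …, 226, with X_I the indicator of one descent.
There are 226 indicators.
For each fixed i, the pair (π(i), π(i+1)) is a uniformly random ordered pair of distinct values from {1, …, 227}; by symmetry P[π(i) > π(i+1)] = 1/2.
By linearity: E[X] = 226 · (1/2) = (227 − 1) · (1/2) = 113 ≈ 113.000000.

E[X] = 113 = 113.000000.


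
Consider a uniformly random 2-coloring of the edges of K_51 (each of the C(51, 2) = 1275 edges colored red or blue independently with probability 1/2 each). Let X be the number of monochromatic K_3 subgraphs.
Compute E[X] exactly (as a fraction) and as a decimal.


Let X = Σ_S X_S over the C(51, 3) = 20825 subsets S of size 3, where X_S = 1 if the K_3 on S is monochromatic.
For a fixed S, the K_3 on S has C(3, 2) = 3 edges. P[all 3 edges red] = (1/2)^3, and likewise for blue, so P[monochromatic] = 2·(1/2)^3 = 2^{1 − 3} = 1/4.
By linearity of expectation: E[X] = C(51, 3) · 2^{1 − 3} = 20825 · 1/4 = 20825/4.
Numerically: E[X] ≈ 5206.250000.

E[X] = C(51,3)·2^(1−C(3,2)) = 20825/4 ≈ 5206.250000.


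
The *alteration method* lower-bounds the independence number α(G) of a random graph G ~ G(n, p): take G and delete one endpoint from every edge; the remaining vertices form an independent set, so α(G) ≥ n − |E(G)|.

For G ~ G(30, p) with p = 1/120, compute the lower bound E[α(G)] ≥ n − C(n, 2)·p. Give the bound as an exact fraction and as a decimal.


E[|E(G)|] = C(30, 2)·p = 435 · (1/120) = 29/8.
E[α(G)] ≥ n − E[|E(G)|] = 30 − 29/8 = 211/8.
Numerically: ≈ 26.37500.
(This is only a lower bound; the true E[α(G)] may be larger.)

E[α(G)] ≥ 211/8 ≈ 26.37500.


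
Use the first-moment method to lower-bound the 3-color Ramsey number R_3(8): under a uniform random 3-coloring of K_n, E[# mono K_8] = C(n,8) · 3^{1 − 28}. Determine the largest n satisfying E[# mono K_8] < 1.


We need C(n, 8) · 3^{1 − 28} < 1, i.e. C(n, 8) < 3^{28 − 1} = 7625597484987.
Check values of n near the boundary:
  n = 152: C(152, 8) = 5859727868575; 5859727868575 < 7625597484987? YES
  n = 153: C(153, 8) = 6183023199255; 6183023199255 < 7625597484987? YES
  n = 154: C(154, 8) = 6521818990995; 6521818990995 < 7625597484987? YES
  n = 155: C(155, 8) = 6876747915675; 6876747915675 < 7625597484987? YES
  n = 156: C(156, 8) = 7248464019225; 7248464019225 < 7625597484987? YES
  n = 157: C(157, 8) = 7637643295425; 7637643295425 < 7625597484987? NO
  n = 158: C(158, 8) = 8044984271181; 8044984271181 < 7625597484987? NO
  n = 159: C(159, 8) = 8471208603429; 8471208603429 < 7625597484987? NO
The largest n with C(n, 8) < 7625597484987 is n = 156 (where E[X] = 805384891025/847288609443 ≈ 0.95054). Hence R_3(8) > 156, i.e. R_3(8) ≥ 157.

Largest n = 156; hence R_3(8) > 156.


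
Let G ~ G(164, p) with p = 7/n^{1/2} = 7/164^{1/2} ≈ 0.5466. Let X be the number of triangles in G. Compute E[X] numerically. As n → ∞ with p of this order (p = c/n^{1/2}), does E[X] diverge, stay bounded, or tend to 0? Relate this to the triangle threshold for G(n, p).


Number of potential triangles: C(164, 3) = 721764.
Each occurs with probability p³ ≈ (0.5466)³ ≈ 1.633159e-01.
By linearity: E[X] = C(164, 3)·p³ ≈ 721764 · 1.633159e-01 ≈ 117875.5045.
Since α = 1/2 < 1, p = c/n^{1/2} ≫ 1/n is above the triangle threshold p ~ 1/n. Asymptotically E[X] ~ (c³/6)·n^{3(1−α)} = (7³/6)·n^{1.5} → ∞; triangles are abundant w.h.p.

E[X] ≈ 117875.5045; in regime p = Θ(1/n^{1/2}) E[X] diverges (above the triangle threshold p ~ 1/n).


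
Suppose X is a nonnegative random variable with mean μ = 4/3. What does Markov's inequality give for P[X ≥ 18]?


μ = E[X] = 4/3, a = 18.
Markov: P[X ≥ 18] ≤ μ/a = (4/3)/18 = 2/27.
Numerically: ≈ 0.074074.
(Since a = 18 > μ = 1.333333, the bound 2/27 is < 1 and informative.)

P[X ≥ 18] ≤ 2/27 ≈ 0.074074.


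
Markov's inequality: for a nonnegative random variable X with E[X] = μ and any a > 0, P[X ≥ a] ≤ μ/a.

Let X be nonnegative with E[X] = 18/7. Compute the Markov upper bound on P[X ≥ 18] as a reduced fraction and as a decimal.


μ = E[X] = 18/7, a = 18.
Markov: P[X ≥ 18] ≤ μ/a = (18/7)/18 = 1/7.
Numerically: ≈ 0.143.
(Since a = 18 > μ = 2.571, the bound 1/7 is < 1 and informative.)

P[X ≥ 18] ≤ 1/7 ≈ 0.143.


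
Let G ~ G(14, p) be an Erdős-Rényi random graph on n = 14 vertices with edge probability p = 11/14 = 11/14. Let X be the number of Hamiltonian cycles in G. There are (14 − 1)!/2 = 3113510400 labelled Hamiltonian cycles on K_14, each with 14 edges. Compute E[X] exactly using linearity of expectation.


K_14 has (14 − 1)!/2 = 3113510400 labelled Hamiltonian cycles.
For each such Hamiltonian cycle H, let X_H = 1 if all 14 edges of H are present in G. Then P[X_H = 1] = p^{14} = (11/14)^{14} = 379749833583241/11112006825558016.
Summing the indicators: E[X] = Σ_H E[X_H] = 3113510400 · p^{14} = 3113510400 · 379749833583241/11112006825558016 = 329898174179601037725/3100448333024.
Numerically: E[X] ≈ 1.064e+08.

E[X] = 3113510400 · (11/14)^{14} = 329898174179601037725/3100448333024 ≈ 1.064e+08.


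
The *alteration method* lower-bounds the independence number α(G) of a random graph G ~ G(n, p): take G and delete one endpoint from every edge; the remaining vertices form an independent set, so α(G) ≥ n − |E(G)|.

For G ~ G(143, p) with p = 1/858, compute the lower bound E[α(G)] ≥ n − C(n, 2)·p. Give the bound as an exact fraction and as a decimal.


E[|E(G)|] = C(143, 2)·p = 10153 · (1/858) = 71/6.
E[α(G)] ≥ n − E[|E(G)|] = 143 − 71/6 = 787/6.
Numerically: ≈ 131.166667.
(This is only a lower bound; the true E[α(G)] may be larger.)

E[α(G)] ≥ 787/6 ≈ 131.166667.


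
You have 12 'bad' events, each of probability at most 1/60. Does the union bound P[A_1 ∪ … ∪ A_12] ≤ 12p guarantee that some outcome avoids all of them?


Union bound: P[∪_{i=1}^{12} A_i] ≤ Σ_i P[A_i] ≤ 12·p = 12·(1/60) = 1/5.
Numerically: 1/5 ≈ 0.200.
Is 1/5 < 1? YES.
Since P[∪ A_i] ≤ 1/5 < 1, the complement has P[∩ A_i^c] ≥ 1 − 1/5 = 4/5 > 0, so some outcome avoids every A_i.

12·p = 1/5 ≈ 0.200; existence CERTIFIED by the union bound.


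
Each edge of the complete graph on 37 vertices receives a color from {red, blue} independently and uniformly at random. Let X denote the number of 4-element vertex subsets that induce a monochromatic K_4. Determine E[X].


Let X = Σ_S X_S over the C(37, 4) = 66045 subsets S of size 4, where X_S = 1 if the K_4 on S is monochromatic.
For a fixed S, the K_4 on S has C(4, 2) = 6 edges. P[all 6 edges red] = (1/2)^6, and likewise for blue, so P[monochromatic] = 2·(1/2)^6 = 2^{1 − 6} = 1/32.
By linearity of expectation: E[X] = C(37, 4) · 2^{1 − 6} = 66045 · 1/32 = 66045/32.
Numerically: E[X] ≈ 2063.90625.

E[X] = C(37,4)·2^(1−C(4,2)) = 66045/32 ≈ 2063.90625.


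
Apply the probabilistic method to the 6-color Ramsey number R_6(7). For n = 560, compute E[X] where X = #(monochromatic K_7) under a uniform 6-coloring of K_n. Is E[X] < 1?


E[X] = C(560, 7) · 6^{1 − 21} = 3300169391659920 · 6^{−20} = 3300169391659920/3656158440062976.
As a reduced fraction: E[X] = 68753528992915/76169967501312 ≈ 0.902633.
Is E[X] < 1? YES.
Since E[X] < 1, there exists a 6-coloring of K_{560} with no monochromatic K_7; hence R_6(7) > 560.

E[X] = 68753528992915/76169967501312 ≈ 0.902633; E[X] < 1, so R_6(7) > 560.


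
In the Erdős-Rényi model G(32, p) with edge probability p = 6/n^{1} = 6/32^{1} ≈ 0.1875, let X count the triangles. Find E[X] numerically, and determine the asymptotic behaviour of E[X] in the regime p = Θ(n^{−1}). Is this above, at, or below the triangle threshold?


Number of potential triangles: C(32, 3) = 4960.
Each occurs with probability p³ ≈ (0.1875)³ ≈ 6.5917969e-03.
By linearity: E[X] = C(32, 3)·p³ ≈ 4960 · 6.5917969e-03 ≈ 32.69531.
Here α = 1, so p = 6/n is exactly at the triangle threshold p ~ 1/n. Asymptotically E[X] → c³/6 = 6³/6 = 36 ≈ 36.00000, a bounded constant. In this regime the triangle count is asymptotically Poisson(c³/6).

E[X] ≈ 32.69531; in regime p = Θ(1/n^{1}) E[X] stays bounded (at the triangle threshold p ~ 1/n).


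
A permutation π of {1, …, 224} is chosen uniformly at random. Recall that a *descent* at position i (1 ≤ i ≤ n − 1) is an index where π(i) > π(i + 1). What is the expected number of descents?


Write X = Σ X_I over i = 1, …, 223, with X_I the indicator of one descent.
There are 223 indicators.
For each fixed i, the pair (π(i), π(i+1)) is a uniformly random ordered pair of distinct values from {1, …, 224}; by symmetry P[π(i) > π(i+1)] = 1/2.
By linearity: E[X] = 223 · (1/2) = (224 − 1) · (1/2) = 223/2 ≈ 111.500000.

E[X] = 223/2 = 111.500000.


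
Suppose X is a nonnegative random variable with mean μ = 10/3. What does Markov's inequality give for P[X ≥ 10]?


μ = E[X] = 10/3, a = 10.
Markov: P[X ≥ 10] ≤ μ/a = (10/3)/10 = 1/3.
Numerically: ≈ 0.333.
(Since a = 10 > μ = 3.333, the bound 1/3 is < 1 and informative.)

P[X ≥ 10] ≤ 1/3 ≈ 0.333.


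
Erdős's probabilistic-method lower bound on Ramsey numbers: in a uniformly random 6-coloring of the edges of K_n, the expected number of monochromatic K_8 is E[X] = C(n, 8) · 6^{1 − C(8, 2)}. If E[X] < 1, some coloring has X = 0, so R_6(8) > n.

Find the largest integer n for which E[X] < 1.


We need C(n, 8) · 6^{1 − 28} < 1, i.e. C(n, 8) < 6^{28 − 1} = 1023490369077469249536.
Check values of n near the boundary:
  n = 1591: C(1591, 8) = 1000427749141189953870; 1000427749141189953870 < 1023490369077469249536? YES
  n = 1592: C(1592, 8) = 1005480414540892933435; 1005480414540892933435 < 1023490369077469249536? YES
  n = 1593: C(1593, 8) = 1010555394551193970323; 1010555394551193970323 < 1023490369077469249536? YES
  n = 1594: C(1594, 8) = 1015652773590544255167; 1015652773590544255167 < 1023490369077469249536? YES
  n = 1595: C(1595, 8) = 1020772636343363633895; 1020772636343363633895 < 1023490369077469249536? YES
  n = 1596: C(1596, 8) = 1025915067760710553965; 1025915067760710553965 < 1023490369077469249536? NO
  n = 1597: C(1597, 8) = 1031080153060953275445; 1031080153060953275445 < 1023490369077469249536? NO
The largest n with C(n, 8) < 1023490369077469249536 is n = 1595 (where E[X] = 113419181815929292655/113721152119718805504 ≈ 0.99734). Hence R_6(8) > 1595, i.e. R_6(8) ≥ 1596.

Largest n = 1595; hence R_6(8) > 1595.


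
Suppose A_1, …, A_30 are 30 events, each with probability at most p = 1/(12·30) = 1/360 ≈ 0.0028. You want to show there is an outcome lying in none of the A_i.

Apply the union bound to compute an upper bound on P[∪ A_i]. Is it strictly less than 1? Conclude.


Union bound: P[∪_{i=1}^{30} A_i] ≤ Σ_i P[A_i] ≤ 30·p = 30·(1/360) = 1/12.
Numerically: 1/12 ≈ 0.0833.
Is 1/12 < 1? YES.
Since P[∪ A_i] ≤ 1/12 < 1, the complement has P[∩ A_i^c] ≥ 1 − 1/12 = 11/12 > 0, so some outcome avoids every A_i.

30·p = 1/12 ≈ 0.0833; existence CERTIFIED by the union bound.


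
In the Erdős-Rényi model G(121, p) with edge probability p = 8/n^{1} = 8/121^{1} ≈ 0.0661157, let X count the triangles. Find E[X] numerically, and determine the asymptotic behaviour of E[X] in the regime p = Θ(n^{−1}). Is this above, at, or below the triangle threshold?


Number of potential triangles: C(121, 3) = 287980.
Each occurs with probability p³ ≈ (0.0661157)³ ≈ 2.89010652e-04.
By linearity: E[X] = C(121, 3)·p³ ≈ 287980 · 2.89010652e-04 ≈ 83.229288.
Here α = 1, so p = 8/n is exactly at the triangle threshold p ~ 1/n. Asymptotically E[X] → c³/6 = 8³/6 = 256/3 ≈ 85.333333, a bounded constant. In this regime the triangle count is asymptotically Poisson(c³/6).

E[X] ≈ 83.229288; in regime p = Θ(1/n^{1}) E[X] stays bounded (at the triangle threshold p ~ 1/n).


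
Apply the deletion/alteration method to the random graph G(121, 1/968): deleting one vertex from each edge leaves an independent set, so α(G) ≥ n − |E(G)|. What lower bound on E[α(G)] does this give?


E[|E(G)|] = C(121, 2)·p = 7260 · (1/968) = 15/2.
E[α(G)] ≥ n − E[|E(G)|] = 121 − 15/2 = 227/2.
Numerically: ≈ 113.500000.
(This is only a lower bound; the true E[α(G)] may be larger.)

E[α(G)] ≥ 227/2 ≈ 113.500000.


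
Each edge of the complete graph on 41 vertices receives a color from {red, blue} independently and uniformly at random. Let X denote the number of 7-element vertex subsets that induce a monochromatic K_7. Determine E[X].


Let X = Σ_S X_S over the C(41, 7) = 22481940 subsets S of size 7, where X_S = 1 if the K_7 on S is monochromatic.
For a fixed S, the K_7 on S has C(7, 2) = 21 edges. P[all 21 edges red] = (1/2)^21, and likewise for blue, so P[monochromatic] = 2·(1/2)^21 = 2^{1 − 21} = 1/1048576.
By linearity of expectation: E[X] = C(41, 7) · 2^{1 − 21} = 22481940 · 1/1048576 = 5620485/262144.
Numerically: E[X] ≈ 21.440449.

E[X] = C(41,7)·2^(1−C(7,2)) = 5620485/262144 ≈ 21.440449.


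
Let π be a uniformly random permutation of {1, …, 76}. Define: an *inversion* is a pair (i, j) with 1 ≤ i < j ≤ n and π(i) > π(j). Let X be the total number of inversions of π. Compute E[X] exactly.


Write X = Σ X_I over the C(76, 2) = 2850 pairs i < j, with X_I the indicator of one inversion.
There are 2850 indicators.
For each fixed pair i < j, the values π(i) and π(j) are two distinct elements of {1, …, 76} in uniformly random order; by symmetry P[π(i) > π(j)] = 1/2.
By linearity: E[X] = 2850 · (1/2) = C(76, 2) · (1/2) = 2850/2 = 1425 ≈ 1425.00000.

E[X] = 1425 = 1425.00000.


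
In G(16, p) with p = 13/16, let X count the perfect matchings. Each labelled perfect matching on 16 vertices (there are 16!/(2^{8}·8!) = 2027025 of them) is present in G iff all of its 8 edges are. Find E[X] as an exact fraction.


K_16 has 16!/(2^{8}·8!) = 2027025 labelled perfect matchings.
For each such perfect matching H, let X_H = 1 if all 8 edges of H are present in G. Then P[X_H = 1] = p^{8} = (13/16)^{8} = 815730721/4294967296.
By linearity: E[X] = Σ_H E[X_H] = 2027025 · p^{8} = 2027025 · 815730721/4294967296 = 1653506564735025/4294967296.
Numerically: E[X] ≈ 384987.

E[X] = 2027025 · (13/16)^{8} = 1653506564735025/4294967296 ≈ 384987.


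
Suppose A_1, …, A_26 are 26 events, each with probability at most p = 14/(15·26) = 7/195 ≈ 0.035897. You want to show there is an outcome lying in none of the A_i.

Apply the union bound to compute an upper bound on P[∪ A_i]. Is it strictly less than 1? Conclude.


Union bound: P[∪_{i=1}^{26} A_i] ≤ Σ_i P[A_i] ≤ 26·p = 26·(7/195) = 14/15.
Numerically: 14/15 ≈ 0.933333.
Is 14/15 < 1? YES.
Since P[∪ A_i] ≤ 14/15 < 1, the complement has P[∩ A_i^c] ≥ 1 − 14/15 = 1/15 > 0, so some outcome avoids every A_i.

26·p = 14/15 ≈ 0.933333; existence CERTIFIED by the union bound.


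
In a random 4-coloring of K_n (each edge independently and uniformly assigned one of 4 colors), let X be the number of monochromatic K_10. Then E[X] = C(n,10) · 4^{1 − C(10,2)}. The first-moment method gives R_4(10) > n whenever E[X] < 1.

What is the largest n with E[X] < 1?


We need C(n, 10) · 4^{1 − 45} < 1, i.e. C(n, 10) < 4^{45 − 1} = 309485009821345068724781056.
Check values of n near the boundary:
  n = 2020: C(2020, 10) = 304832018578739931133653656; 304832018578739931133653656 < 309485009821345068724781056? YES
  n = 2021: C(2021, 10) = 306347841644770462864800616; 306347841644770462864800616 < 309485009821345068724781056? YES
  n = 2022: C(2022, 10) = 307870445231474093395937796; 307870445231474093395937796 < 309485009821345068724781056? YES
  n = 2023: C(2023, 10) = 309399856285778485315440716; 309399856285778485315440716 < 309485009821345068724781056? YES
  n = 2024: C(2024, 10) = 310936101848269937576192656; 310936101848269937576192656 < 309485009821345068724781056? NO
  n = 2025: C(2025, 10) = 312479209053472269772600560; 312479209053472269772600560 < 309485009821345068724781056? NO
  n = 2026: C(2026, 10) = 314029205130126398094885285; 314029205130126398094885285 < 309485009821345068724781056? NO
The largest n with C(n, 10) < 309485009821345068724781056 is n = 2023 (where E[X] = 77349964071444621328860179/77371252455336267181195264 ≈ 0.9997). Hence R_4(10) > 2023, i.e. R_4(10) ≥ 2024.

Largest n = 2023; hence R_4(10) > 2023.


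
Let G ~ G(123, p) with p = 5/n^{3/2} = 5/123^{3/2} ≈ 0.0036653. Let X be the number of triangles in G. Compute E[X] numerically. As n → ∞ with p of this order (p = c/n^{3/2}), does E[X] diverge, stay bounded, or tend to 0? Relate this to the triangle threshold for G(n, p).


Number of potential triangles: C(123, 3) = 302621.
Each occurs with probability p³ ≈ (0.0036653)³ ≈ 4.9242151e-08.
By linearity: E[X] = C(123, 3)·p³ ≈ 302621 · 4.9242151e-08 ≈ 0.01490.
Since α = 3/2 > 1, p = c/n^{3/2} = o(1/n) is below the triangle threshold p ~ 1/n. Asymptotically E[X] ~ (c³/6)·n^{3(1−α)} = (5³/6)·n^{-1.5} → 0, so by Markov's inequality G has no triangles w.h.p.

E[X] ≈ 0.01490; in regime p = Θ(1/n^{3/2}) E[X] tends to 0 (below the triangle threshold p ~ 1/n).


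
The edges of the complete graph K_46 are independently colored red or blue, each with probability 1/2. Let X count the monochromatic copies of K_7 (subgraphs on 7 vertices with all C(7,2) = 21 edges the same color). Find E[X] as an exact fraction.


Let X = Σ_S X_S over the C(46, 7) = 53524680 subsets S of size 7, where X_S = 1 if the K_7 on S is monochromatic.
For a fixed S, the K_7 on S has C(7, 2) = 21 edges. P[all 21 edges red] = (1/2)^21, and likewise for blue, so P[monochromatic] = 2·(1/2)^21 = 2^{1 − 21} = 1/1048576.
By linearity of expectation: E[X] = C(46, 7) · 2^{1 − 21} = 53524680 · 1/1048576 = 6690585/131072.
Numerically: E[X] ≈ 51.045113.

E[X] = C(46,7)·2^(1−C(7,2)) = 6690585/131072 ≈ 51.045113.


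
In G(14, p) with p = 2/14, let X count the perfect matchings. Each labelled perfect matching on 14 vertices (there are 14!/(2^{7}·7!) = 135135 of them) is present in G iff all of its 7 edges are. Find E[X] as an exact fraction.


K_14 has 14!/(2^{7}·7!) = 135135 labelled perfect matchings.
For each such perfect matching H, let X_H = 1 if all 7 edges of H are present in G. Then P[X_H = 1] = p^{7} = (1/7)^{7} = 1/823543.
By linearity: E[X] = Σ_H E[X_H] = 135135 · p^{7} = 135135 · 1/823543 = 19305/117649.
Numerically: E[X] ≈ 0.16409.

E[X] = 135135 · (1/7)^{7} = 19305/117649 ≈ 0.16409.


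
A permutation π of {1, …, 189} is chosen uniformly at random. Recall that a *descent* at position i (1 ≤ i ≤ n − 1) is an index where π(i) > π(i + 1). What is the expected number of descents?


Write X = Σ X_I over i = 1, …, 188, with X_I the indicator of one descent.
There are 188 indicators.
For each fixed i, the pair (π(i), π(i+1)) is a uniformly random ordered pair of distinct values from {1, …, 189}; by symmetry P[π(i) > π(i+1)] = 1/2.
By linearity: E[X] = 188 · (1/2) = (189 − 1) · (1/2) = 94 ≈ 94.000000.

E[X] = 94 = 94.000000.


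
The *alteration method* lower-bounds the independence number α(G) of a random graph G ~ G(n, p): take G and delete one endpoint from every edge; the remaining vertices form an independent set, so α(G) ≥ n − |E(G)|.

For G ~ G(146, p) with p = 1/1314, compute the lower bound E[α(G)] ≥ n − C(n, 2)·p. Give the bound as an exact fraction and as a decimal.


E[|E(G)|] = C(146, 2)·p = 10585 · (1/1314) = 145/18.
E[α(G)] ≥ n − E[|E(G)|] = 146 − 145/18 = 2483/18.
Numerically: ≈ 137.944.
(This is only a lower bound; the true E[α(G)] may be larger.)

E[α(G)] ≥ 2483/18 ≈ 137.944.


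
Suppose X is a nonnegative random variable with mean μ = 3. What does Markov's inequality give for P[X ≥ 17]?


μ = E[X] = 3, a = 17.
Markov: P[X ≥ 17] ≤ μ/a = (3)/17 = 3/17.
Numerically: ≈ 0.1765.
(Since a = 17 > μ = 3.0000, the bound 3/17 is < 1 and informative.)

P[X ≥ 17] ≤ 3/17 ≈ 0.1765.


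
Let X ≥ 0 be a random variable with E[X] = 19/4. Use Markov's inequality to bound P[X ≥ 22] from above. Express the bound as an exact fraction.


μ = E[X] = 19/4, a = 22.
Markov: P[X ≥ 22] ≤ μ/a = (19/4)/22 = 19/88.
Numerically: ≈ 0.215909.
(Since a = 22 > μ = 4.750000, the bound 19/88 is < 1 and informative.)

P[X ≥ 22] ≤ 19/88 ≈ 0.215909.


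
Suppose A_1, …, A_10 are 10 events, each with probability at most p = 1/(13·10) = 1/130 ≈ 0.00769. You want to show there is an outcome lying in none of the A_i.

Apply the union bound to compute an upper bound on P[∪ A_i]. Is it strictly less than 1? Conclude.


Union bound: P[∪_{i=1}^{10} A_i] ≤ Σ_i P[A_i] ≤ 10·p = 10·(1/130) = 1/13.
Numerically: 1/13 ≈ 0.07692.
Is 1/13 < 1? YES.
Since P[∪ A_i] ≤ 1/13 < 1, the complement has P[∩ A_i^c] ≥ 1 − 1/13 = 12/13 > 0, so some outcome avoids every A_i.

10·p = 1/13 ≈ 0.07692; existence CERTIFIED by the union bound.


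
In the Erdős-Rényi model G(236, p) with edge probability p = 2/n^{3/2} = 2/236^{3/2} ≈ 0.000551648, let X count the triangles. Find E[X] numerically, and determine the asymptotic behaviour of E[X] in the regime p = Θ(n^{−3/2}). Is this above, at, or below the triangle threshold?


Number of potential triangles: C(236, 3) = 2162940.
Each occurs with probability p³ ≈ (0.000551648)³ ≈ 1.67874980e-10.
By linearity: E[X] = C(236, 3)·p³ ≈ 2162940 · 1.67874980e-10 ≈ 0.000363.
Since α = 3/2 > 1, p = c/n^{3/2} = o(1/n) is below the triangle threshold p ~ 1/n. Asymptotically E[X] ~ (c³/6)·n^{3(1−α)} = (2³/6)·n^{-1.5} → 0, so by Markov's inequality G has no triangles w.h.p.

E[X] ≈ 0.000363; in regime p = Θ(1/n^{3/2}) E[X] tends to 0 (below the triangle threshold p ~ 1/n).


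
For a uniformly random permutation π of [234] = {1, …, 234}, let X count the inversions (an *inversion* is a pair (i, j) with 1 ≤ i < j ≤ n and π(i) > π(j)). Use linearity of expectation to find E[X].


Write X = Σ X_I over the C(234, 2) = 27261 pairs i < j, with X_I the indicator of one inversion.
There are 27261 indicators.
For each fixed pair i < j, the values π(i) and π(j) are two distinct elements of {1, …, 234} in uniformly random order; by symmetry P[π(i) > π(j)] = 1/2.
By linearity: E[X] = 27261 · (1/2) = C(234, 2) · (1/2) = 27261/2 = 27261/2 ≈ 13630.5000.

E[X] = 27261/2 = 13630.5000.


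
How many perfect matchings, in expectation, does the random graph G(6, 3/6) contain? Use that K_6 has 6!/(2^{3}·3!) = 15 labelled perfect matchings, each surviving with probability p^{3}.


K_6 has 6!/(2^{3}·3!) = 15 labelled perfect matchings.
For each such perfect matching H, let X_H = 1 if all 3 edges of H are present in G. Then P[X_H = 1] = p^{3} = (1/2)^{3} = 1/8.
By linearity: E[X] = Σ_H E[X_H] = 15 · p^{3} = 15 · 1/8 = 15/8.
Numerically: E[X] ≈ 1.88.

E[X] = 15 · (1/2)^{3} = 15/8 ≈ 1.88.


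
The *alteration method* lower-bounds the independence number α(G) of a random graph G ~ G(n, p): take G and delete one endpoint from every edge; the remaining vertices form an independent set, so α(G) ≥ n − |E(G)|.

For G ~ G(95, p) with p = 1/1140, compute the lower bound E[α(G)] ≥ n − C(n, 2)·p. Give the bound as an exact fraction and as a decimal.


E[|E(G)|] = C(95, 2)·p = 4465 · (1/1140) = 47/12.
E[α(G)] ≥ n − E[|E(G)|] = 95 − 47/12 = 1093/12.
Numerically: ≈ 91.0833.
(This is only a lower bound; the true E[α(G)] may be larger.)

E[α(G)] ≥ 1093/12 ≈ 91.0833.


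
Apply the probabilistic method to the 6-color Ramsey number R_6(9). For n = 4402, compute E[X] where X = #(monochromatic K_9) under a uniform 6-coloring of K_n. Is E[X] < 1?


E[X] = C(4402, 9) · 6^{1 − 36} = 1696419745356657449393393700 · 6^{−35} = 1696419745356657449393393700/1719070799748422591028658176.
As a reduced fraction: E[X] = 141368312113054787449449475/143255899979035215919054848 ≈ 0.987.
Is E[X] < 1? YES.
Since E[X] < 1, there exists a 6-coloring of K_{4402} with no monochromatic K_9; hence R_6(9) > 4402.

E[X] = 141368312113054787449449475/143255899979035215919054848 ≈ 0.987; E[X] < 1, so R_6(9) > 4402.


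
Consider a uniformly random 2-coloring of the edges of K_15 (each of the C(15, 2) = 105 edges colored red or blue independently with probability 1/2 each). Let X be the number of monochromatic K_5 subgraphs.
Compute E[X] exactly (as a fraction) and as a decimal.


Let X = Σ_S X_S over the C(15, 5) = 3003 subsets S of size 5, where X_S = 1 if the K_5 on S is monochromatic.
For a fixed S, the K_5 on S has C(5, 2) = 10 edges. P[all 10 edges red] = (1/2)^10, and likewise for blue, so P[monochromatic] = 2·(1/2)^10 = 2^{1 − 10} = 1/512.
By linearity of expectation: E[X] = C(15, 5) · 2^{1 − 10} = 3003 · 1/512 = 3003/512.
Numerically: E[X] ≈ 5.8652.

E[X] = C(15,5)·2^(1−C(5,2)) = 3003/512 ≈ 5.8652.


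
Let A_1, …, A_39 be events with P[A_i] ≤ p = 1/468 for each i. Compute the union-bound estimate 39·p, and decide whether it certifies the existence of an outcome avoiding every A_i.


Union bound: P[∪_{i=1}^{39} A_i] ≤ Σ_i P[A_i] ≤ 39·p = 39·(1/468) = 1/12.
Numerically: 1/12 ≈ 0.0833.
Is 1/12 < 1? YES.
Since P[∪ A_i] ≤ 1/12 < 1, the complement has P[∩ A_i^c] ≥ 1 − 1/12 = 11/12 > 0, so some outcome avoids every A_i.

39·p = 1/12 ≈ 0.0833; existence CERTIFIED by the union bound.


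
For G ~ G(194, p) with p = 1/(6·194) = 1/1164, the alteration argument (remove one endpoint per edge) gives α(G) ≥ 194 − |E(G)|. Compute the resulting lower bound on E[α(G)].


E[|E(G)|] = C(194, 2)·p = 18721 · (1/1164) = 193/12.
E[α(G)] ≥ n − E[|E(G)|] = 194 − 193/12 = 2135/12.
Numerically: ≈ 177.917.
(This is only a lower bound; the true E[α(G)] may be larger.)

E[α(G)] ≥ 2135/12 ≈ 177.917.


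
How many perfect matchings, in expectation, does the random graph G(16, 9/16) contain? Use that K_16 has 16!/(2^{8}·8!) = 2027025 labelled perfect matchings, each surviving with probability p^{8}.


K_16 has 16!/(2^{8}·8!) = 2027025 labelled perfect matchings.
For each such perfect matching H, let X_H = 1 if all 8 edges of H are present in G. Then P[X_H = 1] = p^{8} = (9/16)^{8} = 43046721/4294967296.
Summing the indicators: E[X] = Σ_H E[X_H] = 2027025 · p^{8} = 2027025 · 43046721/4294967296 = 87256779635025/4294967296.
Numerically: E[X] ≈ 20316.1.

E[X] = 2027025 · (9/16)^{8} = 87256779635025/4294967296 ≈ 20316.1.


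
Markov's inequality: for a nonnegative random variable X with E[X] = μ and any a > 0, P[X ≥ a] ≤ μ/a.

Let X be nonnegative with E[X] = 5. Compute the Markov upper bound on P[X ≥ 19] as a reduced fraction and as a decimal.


μ = E[X] = 5, a = 19.
Markov: P[X ≥ 19] ≤ μ/a = (5)/19 = 5/19.
Numerically: ≈ 0.263.
(Since a = 19 > μ = 5.000, the bound 5/19 is < 1 and informative.)

P[X ≥ 19] ≤ 5/19 ≈ 0.263.


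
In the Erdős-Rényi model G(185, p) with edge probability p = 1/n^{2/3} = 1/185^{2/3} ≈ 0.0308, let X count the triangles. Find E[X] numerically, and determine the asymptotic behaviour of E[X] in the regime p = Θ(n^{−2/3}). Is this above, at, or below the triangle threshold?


Number of potential triangles: C(185, 3) = 1038220.
Each occurs with probability p³ ≈ (0.0308)³ ≈ 2.92184e-05.
By linearity: E[X] = C(185, 3)·p³ ≈ 1038220 · 2.92184e-05 ≈ 30.335.
Since α = 2/3 < 1, p = c/n^{2/3} ≫ 1/n is above the triangle threshold p ~ 1/n. Asymptotically E[X] ~ (c³/6)·n^{3(1−α)} = (1³/6)·n^{1} → ∞; triangles are abundant w.h.p.

E[X] ≈ 30.335; in regime p = Θ(1/n^{2/3}) E[X] diverges (above the triangle threshold p ~ 1/n).


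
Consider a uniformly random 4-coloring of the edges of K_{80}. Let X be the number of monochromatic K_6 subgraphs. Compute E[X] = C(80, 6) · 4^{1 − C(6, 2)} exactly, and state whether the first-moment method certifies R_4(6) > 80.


E[X] = C(80, 6) · 4^{1 − 15} = 300500200 · 4^{−14} = 300500200/268435456.
As a reduced fraction: E[X] = 37562525/33554432 ≈ 1.1195.
Is E[X] < 1? NO.
Since E[X] ≥ 1, the first-moment bound is inconclusive at n = 80; it does NOT by itself certify R_4(6) > 80.

E[X] = 37562525/33554432 ≈ 1.1195; E[X] ≥ 1; first-moment method inconclusive here.


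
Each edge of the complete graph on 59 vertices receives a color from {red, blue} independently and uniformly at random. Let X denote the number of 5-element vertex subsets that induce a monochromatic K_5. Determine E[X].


Let X = Σ_S X_S over the C(59, 5) = 5006386 subsets S of size 5, where X_S = 1 if the K_5 on S is monochromatic.
For a fixed S, the K_5 on S has C(5, 2) = 10 edges. P[all 10 edges red] = (1/2)^10, and likewise for blue, so P[monochromatic] = 2·(1/2)^10 = 2^{1 − 10} = 1/512.
Summing: E[X] = C(59, 5) · 2^{1 − 10} = 5006386 · 1/512 = 2503193/256.
Numerically: E[X] ≈ 9778.0977.

E[X] = C(59,5)·2^(1−C(5,2)) = 2503193/256 ≈ 9778.0977.


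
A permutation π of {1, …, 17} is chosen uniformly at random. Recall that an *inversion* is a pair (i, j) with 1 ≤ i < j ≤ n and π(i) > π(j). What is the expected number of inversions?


Write X = Σ X_I over the C(17, 2) = 136 pairs i < j, with X_I the indicator of one inversion.
There are 136 indicators.
For each fixed pair i < j, the values π(i) and π(j) are two distinct elements of {1, …, 17} in uniformly random order; by symmetry P[π(i) > π(j)] = 1/2.
By linearity: E[X] = 136 · (1/2) = C(17, 2) · (1/2) = 136/2 = 68 ≈ 68.000000.

E[X] = 68 = 68.000000.


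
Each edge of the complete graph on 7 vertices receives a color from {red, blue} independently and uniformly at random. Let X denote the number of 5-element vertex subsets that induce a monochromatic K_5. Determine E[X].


Let X = Σ_S X_S over the C(7, 5) = 21 subsets S of size 5, where X_S = 1 if the K_5 on S is monochromatic.
For a fixed S, the K_5 on S has C(5, 2) = 10 edges. P[all 10 edges red] = (1/2)^10, and likewise for blue, so P[monochromatic] = 2·(1/2)^10 = 2^{1 − 10} = 1/512.
By linearity: E[X] = C(7, 5) · 2^{1 − 10} = 21 · 1/512 = 21/512.
Numerically: E[X] ≈ 0.0410.

E[X] = C(7,5)·2^(1−C(5,2)) = 21/512 ≈ 0.0410.


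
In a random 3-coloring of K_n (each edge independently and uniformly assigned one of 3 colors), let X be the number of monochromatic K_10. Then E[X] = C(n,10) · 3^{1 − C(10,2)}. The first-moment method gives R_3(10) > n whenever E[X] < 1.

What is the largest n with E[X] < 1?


We need C(n, 10) · 3^{1 − 45} < 1, i.e. C(n, 10) < 3^{45 − 1} = 984770902183611232881.
Check values of n near the boundary:
  n = 568: C(568, 10) = 889446337783744949208; 889446337783744949208 < 984770902183611232881? YES
  n = 569: C(569, 10) = 905357721286137524328; 905357721286137524328 < 984770902183611232881? YES
  n = 570: C(570, 10) = 921524823451961408691; 921524823451961408691 < 984770902183611232881? YES
  n = 571: C(571, 10) = 937951290893172842001; 937951290893172842001 < 984770902183611232881? YES
  n = 572: C(572, 10) = 954640815642161682606; 954640815642161682606 < 984770902183611232881? YES
  n = 573: C(573, 10) = 971597135635805762226; 971597135635805762226 < 984770902183611232881? YES
  n = 574: C(574, 10) = 988824035203816502691; 988824035203816502691 < 984770902183611232881? NO
  n = 575: C(575, 10) = 1006325345561406175305; 1006325345561406175305 < 984770902183611232881? NO
The largest n with C(n, 10) < 984770902183611232881 is n = 573 (where E[X] = 35985079097622435638/36472996377170786403 ≈ 0.98662). Hence R_3(10) > 573, i.e. R_3(10) ≥ 574.

Largest n = 573; hence R_3(10) > 573.


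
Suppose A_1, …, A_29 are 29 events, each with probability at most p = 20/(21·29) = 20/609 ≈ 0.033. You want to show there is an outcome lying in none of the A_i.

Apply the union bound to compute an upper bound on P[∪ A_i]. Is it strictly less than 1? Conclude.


Union bound: P[∪_{i=1}^{29} A_i] ≤ Σ_i P[A_i] ≤ 29·p = 29·(20/609) = 20/21.
Numerically: 20/21 ≈ 0.952.
Is 20/21 < 1? YES.
Since P[∪ A_i] ≤ 20/21 < 1, the complement has P[∩ A_i^c] ≥ 1 − 20/21 = 1/21 > 0, so some outcome avoids every A_i.

29·p = 20/21 ≈ 0.952; existence CERTIFIED by the union bound.


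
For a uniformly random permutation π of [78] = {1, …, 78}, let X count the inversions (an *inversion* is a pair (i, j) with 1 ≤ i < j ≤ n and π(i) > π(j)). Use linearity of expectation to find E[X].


Write X = Σ X_I over the C(78, 2) = 3003 pairs i < j, with X_I the indicator of one inversion.
There are 3003 indicators.
For each fixed pair i < j, the values π(i) and π(j) are two distinct elements of {1, …, 78} in uniformly random order; by symmetry P[π(i) > π(j)] = 1/2.
By linearity: E[X] = 3003 · (1/2) = C(78, 2) · (1/2) = 3003/2 = 3003/2 ≈ 1501.5000.

E[X] = 3003/2 = 1501.5000.


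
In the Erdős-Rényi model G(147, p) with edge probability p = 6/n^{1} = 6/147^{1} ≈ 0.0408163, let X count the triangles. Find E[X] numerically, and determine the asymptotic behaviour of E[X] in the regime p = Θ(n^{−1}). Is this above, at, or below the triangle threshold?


Number of potential triangles: C(147, 3) = 518665.
Each occurs with probability p³ ≈ (0.0408163)³ ≈ 6.79988780e-05.
By linearity: E[X] = C(147, 3)·p³ ≈ 518665 · 6.79988780e-05 ≈ 35.268638.
Here α = 1, so p = 6/n is exactly at the triangle threshold p ~ 1/n. Asymptotically E[X] → c³/6 = 6³/6 = 36 ≈ 36.000000, a bounded constant. In this regime the triangle count is asymptotically Poisson(c³/6).

E[X] ≈ 35.268638; in regime p = Θ(1/n^{1}) E[X] stays bounded (at the triangle threshold p ~ 1/n).


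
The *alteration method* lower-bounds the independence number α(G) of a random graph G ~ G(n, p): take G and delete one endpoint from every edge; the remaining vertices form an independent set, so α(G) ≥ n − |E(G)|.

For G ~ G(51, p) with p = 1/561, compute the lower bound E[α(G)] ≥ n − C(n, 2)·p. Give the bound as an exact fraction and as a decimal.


E[|E(G)|] = C(51, 2)·p = 1275 · (1/561) = 25/11.
E[α(G)] ≥ n − E[|E(G)|] = 51 − 25/11 = 536/11.
Numerically: ≈ 48.7273.
(This is only a lower bound; the true E[α(G)] may be larger.)

E[α(G)] ≥ 536/11 ≈ 48.7273.


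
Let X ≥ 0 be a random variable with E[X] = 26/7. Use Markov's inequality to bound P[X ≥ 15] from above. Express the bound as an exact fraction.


μ = E[X] = 26/7, a = 15.
Markov: P[X ≥ 15] ≤ μ/a = (26/7)/15 = 26/105.
Numerically: ≈ 0.247619.
(Since a = 15 > μ = 3.714286, the bound 26/105 is < 1 and informative.)

P[X ≥ 15] ≤ 26/105 ≈ 0.247619.


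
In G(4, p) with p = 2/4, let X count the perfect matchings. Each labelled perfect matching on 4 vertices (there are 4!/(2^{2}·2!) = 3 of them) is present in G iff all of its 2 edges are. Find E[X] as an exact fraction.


K_4 has 4!/(2^{2}·2!) = 3 labelled perfect matchings.
For each such perfect matching H, let X_H = 1 if all 2 edges of H are present in G. Then P[X_H = 1] = p^{2} = (1/2)^{2} = 1/4.
By linearity of expectation: E[X] = Σ_H E[X_H] = 3 · p^{2} = 3 · 1/4 = 3/4.
Numerically: E[X] ≈ 0.75.

E[X] = 3 · (1/2)^{2} = 3/4 ≈ 0.75.


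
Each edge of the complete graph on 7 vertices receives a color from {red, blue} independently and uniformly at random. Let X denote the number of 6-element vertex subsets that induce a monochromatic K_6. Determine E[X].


Let X = Σ_S X_S over the C(7, 6) = 7 subsets S of size 6, where X_S = 1 if the K_6 on S is monochromatic.
For a fixed S, the K_6 on S has C(6, 2) = 15 edges. P[all 15 edges red] = (1/2)^15, and likewise for blue, so P[monochromatic] = 2·(1/2)^15 = 2^{1 − 15} = 1/16384.
Summing: E[X] = C(7, 6) · 2^{1 − 15} = 7 · 1/16384 = 7/16384.
Numerically: E[X] ≈ 0.000.

E[X] = C(7,6)·2^(1−C(6,2)) = 7/16384 ≈ 0.000.
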